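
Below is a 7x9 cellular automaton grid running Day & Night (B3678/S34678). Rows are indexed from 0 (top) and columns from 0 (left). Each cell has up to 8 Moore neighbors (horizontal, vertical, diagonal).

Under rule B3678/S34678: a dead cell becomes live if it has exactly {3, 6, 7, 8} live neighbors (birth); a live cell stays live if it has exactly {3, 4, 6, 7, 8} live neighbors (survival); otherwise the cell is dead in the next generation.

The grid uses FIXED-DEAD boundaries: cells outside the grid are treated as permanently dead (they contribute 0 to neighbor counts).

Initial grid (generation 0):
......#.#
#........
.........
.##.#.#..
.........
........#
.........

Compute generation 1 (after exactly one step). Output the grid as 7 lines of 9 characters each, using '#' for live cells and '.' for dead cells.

Simulating step by step:
Generation 0 (given above): 8 live cells
Generation 1: 1 live cells
(generation 1 grid is the final answer)

Answer: .........
.........
.#.......
.........
.........
.........
.........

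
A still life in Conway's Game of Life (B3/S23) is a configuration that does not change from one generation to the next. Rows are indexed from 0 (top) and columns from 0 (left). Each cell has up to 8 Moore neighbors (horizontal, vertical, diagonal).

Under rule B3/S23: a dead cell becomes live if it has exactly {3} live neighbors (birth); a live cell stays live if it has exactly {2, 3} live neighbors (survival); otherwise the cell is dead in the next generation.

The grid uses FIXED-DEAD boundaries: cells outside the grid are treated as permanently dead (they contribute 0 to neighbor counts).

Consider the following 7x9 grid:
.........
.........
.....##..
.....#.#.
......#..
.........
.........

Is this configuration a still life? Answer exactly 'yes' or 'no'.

Answer: yes

Derivation:
Compute generation 1 and compare to generation 0 (given above):
Generation 1:
.........
.........
.....##..
.....#.#.
......#..
.........
.........
The grids are IDENTICAL -> still life.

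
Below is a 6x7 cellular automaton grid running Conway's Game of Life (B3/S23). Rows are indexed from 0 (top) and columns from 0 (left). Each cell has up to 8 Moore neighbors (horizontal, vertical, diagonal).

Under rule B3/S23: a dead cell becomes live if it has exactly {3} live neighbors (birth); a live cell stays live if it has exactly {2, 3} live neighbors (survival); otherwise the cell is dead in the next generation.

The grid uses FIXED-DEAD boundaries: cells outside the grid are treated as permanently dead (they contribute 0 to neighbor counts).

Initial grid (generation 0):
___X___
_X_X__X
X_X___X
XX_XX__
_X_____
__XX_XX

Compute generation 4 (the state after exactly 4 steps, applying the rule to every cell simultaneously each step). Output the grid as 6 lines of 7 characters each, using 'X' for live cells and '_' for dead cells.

Answer: _X_____
X______
____XX_
_X_____
X_XX___
X_X____

Derivation:
Simulating step by step:
Generation 0 (given above): 16 live cells
Generation 1: 12 live cells
__X____
_X_X___
X___XX_
X__X___
XX___X_
__X____
Generation 2: 16 live cells
__X____
_XXXX__
XXXXX__
X____X_
XXX____
_X_____
Generation 3: 12 live cells
_XX____
X___X__
X____X_
____X__
X_X____
XXX____
Generation 4: 10 live cells
(generation 4 grid is the final answer)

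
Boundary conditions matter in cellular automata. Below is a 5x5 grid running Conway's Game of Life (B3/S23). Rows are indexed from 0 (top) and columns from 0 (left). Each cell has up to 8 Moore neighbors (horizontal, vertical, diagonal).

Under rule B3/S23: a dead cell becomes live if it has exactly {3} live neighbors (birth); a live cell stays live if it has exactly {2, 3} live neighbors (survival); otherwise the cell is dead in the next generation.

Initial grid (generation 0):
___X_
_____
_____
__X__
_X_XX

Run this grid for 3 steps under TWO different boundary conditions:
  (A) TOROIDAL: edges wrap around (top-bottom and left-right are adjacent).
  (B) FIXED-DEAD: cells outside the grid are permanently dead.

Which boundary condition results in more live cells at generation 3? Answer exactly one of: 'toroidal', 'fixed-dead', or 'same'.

Answer: toroidal

Derivation:
Under TOROIDAL boundary, generation 3:
___X_
___X_
__X_X
___X_
__X_X
Population = 7

Under FIXED-DEAD boundary, generation 3:
_____
_____
_____
__XX_
__XX_
Population = 4

Comparison: toroidal=7, fixed-dead=4 -> toroidal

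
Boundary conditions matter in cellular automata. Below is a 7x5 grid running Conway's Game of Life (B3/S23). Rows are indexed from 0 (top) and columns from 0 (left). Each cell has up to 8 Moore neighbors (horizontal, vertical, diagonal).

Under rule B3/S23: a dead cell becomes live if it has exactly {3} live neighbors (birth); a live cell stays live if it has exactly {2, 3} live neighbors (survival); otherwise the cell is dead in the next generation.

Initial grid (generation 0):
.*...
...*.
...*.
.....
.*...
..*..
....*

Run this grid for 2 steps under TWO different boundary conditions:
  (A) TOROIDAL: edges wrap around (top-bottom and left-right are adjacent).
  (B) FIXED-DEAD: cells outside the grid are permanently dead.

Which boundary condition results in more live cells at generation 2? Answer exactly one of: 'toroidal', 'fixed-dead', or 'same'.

Answer: same

Derivation:
Under TOROIDAL boundary, generation 2:
.....
.....
.....
.....
.....
.....
.....
Population = 0

Under FIXED-DEAD boundary, generation 2:
.....
.....
.....
.....
.....
.....
.....
Population = 0

Comparison: toroidal=0, fixed-dead=0 -> same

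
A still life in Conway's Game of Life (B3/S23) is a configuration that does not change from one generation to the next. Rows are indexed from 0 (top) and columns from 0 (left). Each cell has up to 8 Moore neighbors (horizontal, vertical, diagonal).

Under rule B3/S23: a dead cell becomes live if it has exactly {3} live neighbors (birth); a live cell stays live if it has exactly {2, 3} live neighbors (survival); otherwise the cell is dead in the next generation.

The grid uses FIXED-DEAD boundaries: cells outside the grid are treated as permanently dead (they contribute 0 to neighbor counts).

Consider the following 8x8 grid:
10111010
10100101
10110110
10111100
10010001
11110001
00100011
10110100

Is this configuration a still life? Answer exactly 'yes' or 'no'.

Compute generation 1 and compare to generation 0 (given above):
Generation 1:
00111110
10000001
10000000
10000100
10000010
10010001
10001011
01110010
Cell (0,0) differs: gen0=1 vs gen1=0 -> NOT a still life.

Answer: no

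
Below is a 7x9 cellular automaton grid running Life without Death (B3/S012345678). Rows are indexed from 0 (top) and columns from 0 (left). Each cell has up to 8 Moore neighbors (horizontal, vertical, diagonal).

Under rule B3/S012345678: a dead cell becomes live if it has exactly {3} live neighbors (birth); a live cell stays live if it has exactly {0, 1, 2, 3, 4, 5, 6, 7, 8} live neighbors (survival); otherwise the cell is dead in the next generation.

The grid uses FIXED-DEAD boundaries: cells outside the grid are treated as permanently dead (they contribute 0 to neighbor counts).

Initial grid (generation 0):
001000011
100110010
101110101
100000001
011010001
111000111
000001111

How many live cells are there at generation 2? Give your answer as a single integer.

Simulating step by step:
Generation 0 (given above): 29 live cells
Generation 1: 38 live cells
001100011
100111110
101111101
100011001
011110001
111100111
010001111
Generation 2: 42 live cells
001101011
100111110
101111101
100011101
011110101
111100111
110001111
Population at generation 2: 42

Answer: 42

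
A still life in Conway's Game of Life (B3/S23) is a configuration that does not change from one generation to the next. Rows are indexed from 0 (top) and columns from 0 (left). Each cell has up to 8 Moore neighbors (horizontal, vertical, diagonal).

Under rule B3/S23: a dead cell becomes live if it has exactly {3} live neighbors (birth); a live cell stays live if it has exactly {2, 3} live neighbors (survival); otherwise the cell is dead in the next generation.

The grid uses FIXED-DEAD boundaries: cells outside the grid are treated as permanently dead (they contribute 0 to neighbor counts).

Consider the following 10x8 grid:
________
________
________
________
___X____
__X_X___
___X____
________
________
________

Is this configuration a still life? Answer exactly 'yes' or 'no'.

Compute generation 1 and compare to generation 0 (given above):
Generation 1:
________
________
________
________
___X____
__X_X___
___X____
________
________
________
The grids are IDENTICAL -> still life.

Answer: yes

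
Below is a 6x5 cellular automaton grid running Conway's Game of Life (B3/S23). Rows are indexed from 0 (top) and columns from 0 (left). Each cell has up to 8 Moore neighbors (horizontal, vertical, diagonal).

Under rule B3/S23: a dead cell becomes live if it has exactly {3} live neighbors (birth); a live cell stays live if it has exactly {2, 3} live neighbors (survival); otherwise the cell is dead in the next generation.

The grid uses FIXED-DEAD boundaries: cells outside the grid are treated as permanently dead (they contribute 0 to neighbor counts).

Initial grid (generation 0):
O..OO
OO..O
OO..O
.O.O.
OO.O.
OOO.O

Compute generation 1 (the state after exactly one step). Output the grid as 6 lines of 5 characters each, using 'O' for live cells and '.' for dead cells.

Answer: OO.OO
..O.O
...OO
...OO
...OO
O.OO.

Derivation:
Simulating step by step:
Generation 0 (given above): 18 live cells
Generation 1: 15 live cells
(generation 1 grid is the final answer)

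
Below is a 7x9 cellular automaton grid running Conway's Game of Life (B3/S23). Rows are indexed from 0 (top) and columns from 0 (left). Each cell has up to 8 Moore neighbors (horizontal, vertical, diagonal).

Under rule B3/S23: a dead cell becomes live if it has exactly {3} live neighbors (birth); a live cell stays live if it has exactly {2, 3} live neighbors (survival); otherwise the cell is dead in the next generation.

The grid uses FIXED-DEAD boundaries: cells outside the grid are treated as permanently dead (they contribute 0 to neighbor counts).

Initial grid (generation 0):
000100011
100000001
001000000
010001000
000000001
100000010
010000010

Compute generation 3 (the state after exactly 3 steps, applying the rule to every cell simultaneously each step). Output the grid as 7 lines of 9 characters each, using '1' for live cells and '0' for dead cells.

Simulating step by step:
Generation 0 (given above): 13 live cells
Generation 1: 7 live cells
000000011
000000011
010000000
000000000
000000000
000000011
000000000
Generation 2: 4 live cells
000000011
000000011
000000000
000000000
000000000
000000000
000000000
Generation 3: 4 live cells
(generation 3 grid is the final answer)

Answer: 000000011
000000011
000000000
000000000
000000000
000000000
000000000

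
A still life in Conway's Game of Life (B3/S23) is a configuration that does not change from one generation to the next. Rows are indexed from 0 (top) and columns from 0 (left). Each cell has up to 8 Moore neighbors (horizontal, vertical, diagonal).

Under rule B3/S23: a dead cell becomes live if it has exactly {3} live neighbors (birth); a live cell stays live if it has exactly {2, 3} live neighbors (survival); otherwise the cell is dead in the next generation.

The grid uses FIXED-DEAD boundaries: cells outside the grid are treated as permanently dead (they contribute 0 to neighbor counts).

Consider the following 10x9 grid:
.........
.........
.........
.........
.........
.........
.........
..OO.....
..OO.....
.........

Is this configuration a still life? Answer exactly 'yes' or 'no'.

Compute generation 1 and compare to generation 0 (given above):
Generation 1:
.........
.........
.........
.........
.........
.........
.........
..OO.....
..OO.....
.........
The grids are IDENTICAL -> still life.

Answer: yes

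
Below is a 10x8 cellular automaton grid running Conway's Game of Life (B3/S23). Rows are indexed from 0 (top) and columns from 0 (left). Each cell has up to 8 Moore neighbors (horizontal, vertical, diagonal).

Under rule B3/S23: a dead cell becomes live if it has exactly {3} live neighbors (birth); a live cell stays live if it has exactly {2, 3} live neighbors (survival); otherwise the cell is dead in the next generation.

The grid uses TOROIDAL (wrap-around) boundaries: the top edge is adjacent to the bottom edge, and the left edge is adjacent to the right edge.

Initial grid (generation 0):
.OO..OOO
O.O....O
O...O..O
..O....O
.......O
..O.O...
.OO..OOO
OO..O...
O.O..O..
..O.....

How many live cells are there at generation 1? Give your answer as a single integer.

Answer: 33

Derivation:
Simulating step by step:
Generation 0 (given above): 28 live cells
Generation 1: 33 live cells
..OO..OO
..OO.O..
...O..O.
......OO
...O....
OOOO.O.O
..O.OOOO
...OO...
O.OO....
O.OO.O.O
Population at generation 1: 33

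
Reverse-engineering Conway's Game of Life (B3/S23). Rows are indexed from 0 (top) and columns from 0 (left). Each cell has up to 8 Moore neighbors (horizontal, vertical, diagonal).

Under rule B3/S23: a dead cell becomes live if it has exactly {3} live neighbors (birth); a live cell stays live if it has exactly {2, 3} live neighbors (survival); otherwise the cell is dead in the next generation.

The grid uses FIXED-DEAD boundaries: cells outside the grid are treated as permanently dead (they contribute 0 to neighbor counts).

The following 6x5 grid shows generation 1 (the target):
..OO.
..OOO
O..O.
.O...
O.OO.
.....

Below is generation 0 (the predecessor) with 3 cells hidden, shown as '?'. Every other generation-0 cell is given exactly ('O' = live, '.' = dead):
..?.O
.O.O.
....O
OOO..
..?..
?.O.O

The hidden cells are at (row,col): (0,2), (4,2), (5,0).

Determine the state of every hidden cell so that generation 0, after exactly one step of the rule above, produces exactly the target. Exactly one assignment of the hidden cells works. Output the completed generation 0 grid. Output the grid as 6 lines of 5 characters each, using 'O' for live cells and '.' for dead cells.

Hidden generation-0 cells (in order): (0,2), (4,2), (5,0).
A hidden cell only influences target cells in its own 3x3 neighborhood. Try each of the 2^3 = 8 assignments, step the completed generation 0 forward once under B3/S23, and compare with the target:
  (0,2)=. (4,2)=. (5,0)=. -> step gives (0,2)='.' but target has 'O' -> reject
  (0,2)=. (4,2)=. (5,0)=O -> step gives (0,2)='.' but target has 'O' -> reject
  (0,2)=. (4,2)=O (5,0)=. -> step gives (0,2)='.' but target has 'O' -> reject
  (0,2)=. (4,2)=O (5,0)=O -> step gives (0,2)='.' but target has 'O' -> reject
  (0,2)=O (4,2)=. (5,0)=. -> step gives (4,0)='.' but target has 'O' -> reject
  (0,2)=O (4,2)=. (5,0)=O -> step reproduces the target at every cell -> ACCEPT
  (0,2)=O (4,2)=O (5,0)=. -> step gives (3,2)='O' but target has '.' -> reject
  (0,2)=O (4,2)=O (5,0)=O -> step gives (3,2)='O' but target has '.' -> reject
Unique solution: (0,2)=live, (4,2)=dead, (5,0)=live.
Check: live-neighbor counts of every cell in the completed generation 0:
12231
11333
34431
12121
35331
02020
Applying B3/S23 to generation 0 with these counts gives:
..OO.
..OOO
O..O.
.O...
O.OO.
.....
which matches the target exactly.

Answer: ..O.O
.O.O.
....O
OOO..
.....
O.O.O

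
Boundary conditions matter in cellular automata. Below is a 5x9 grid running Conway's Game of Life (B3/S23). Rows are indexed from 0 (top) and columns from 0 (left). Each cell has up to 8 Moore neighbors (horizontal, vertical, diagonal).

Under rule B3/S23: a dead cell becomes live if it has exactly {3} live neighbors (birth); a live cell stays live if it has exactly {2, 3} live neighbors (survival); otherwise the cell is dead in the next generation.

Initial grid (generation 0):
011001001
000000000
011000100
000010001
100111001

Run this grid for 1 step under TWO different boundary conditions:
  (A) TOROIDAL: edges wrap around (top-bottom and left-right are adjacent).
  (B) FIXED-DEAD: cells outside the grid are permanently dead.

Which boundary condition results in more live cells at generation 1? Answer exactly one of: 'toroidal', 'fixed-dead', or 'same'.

Under TOROIDAL boundary, generation 1:
011101001
100000000
000000000
011010011
011101011
Population = 17

Under FIXED-DEAD boundary, generation 1:
000000000
000000000
000000000
011010010
000111000
Population = 7

Comparison: toroidal=17, fixed-dead=7 -> toroidal

Answer: toroidal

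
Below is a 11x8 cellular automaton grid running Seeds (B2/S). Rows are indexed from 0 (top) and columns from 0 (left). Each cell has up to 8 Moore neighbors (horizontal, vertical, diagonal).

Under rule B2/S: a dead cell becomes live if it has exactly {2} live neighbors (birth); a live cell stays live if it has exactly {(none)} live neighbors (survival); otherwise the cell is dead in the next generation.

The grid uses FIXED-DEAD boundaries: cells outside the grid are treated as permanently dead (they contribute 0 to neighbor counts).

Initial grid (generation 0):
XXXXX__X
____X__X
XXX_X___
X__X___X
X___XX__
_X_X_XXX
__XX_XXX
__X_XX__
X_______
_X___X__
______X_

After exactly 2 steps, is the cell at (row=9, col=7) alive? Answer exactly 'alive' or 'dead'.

Simulating step by step:
Generation 0 (given above): 35 live cells
Generation 1: 15 live cells
_____XX_
______X_
_____XXX
______X_
________
X_______
________
_______X
__XX__X_
X_____X_
_____X__
Generation 2: 13 live cells
_______X
____X___
________
________
________
________
________
__XX__X_
_X___X__
_XXXX__X
______X_

Cell (9,7) at generation 2: 1 -> alive

Answer: alive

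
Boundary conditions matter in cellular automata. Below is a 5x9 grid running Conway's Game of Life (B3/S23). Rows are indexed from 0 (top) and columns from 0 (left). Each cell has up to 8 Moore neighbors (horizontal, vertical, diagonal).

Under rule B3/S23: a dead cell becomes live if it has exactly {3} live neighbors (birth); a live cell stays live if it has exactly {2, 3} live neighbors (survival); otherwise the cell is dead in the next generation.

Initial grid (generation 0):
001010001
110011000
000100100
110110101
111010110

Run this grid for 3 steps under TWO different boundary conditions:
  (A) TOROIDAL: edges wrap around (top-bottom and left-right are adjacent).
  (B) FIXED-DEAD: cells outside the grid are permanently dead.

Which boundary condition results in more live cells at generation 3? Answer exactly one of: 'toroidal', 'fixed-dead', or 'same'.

Answer: fixed-dead

Derivation:
Under TOROIDAL boundary, generation 3:
001010100
000010100
000000001
000010101
000010100
Population = 11

Under FIXED-DEAD boundary, generation 3:
001000000
110110100
110100000
110011000
001000000
Population = 14

Comparison: toroidal=11, fixed-dead=14 -> fixed-dead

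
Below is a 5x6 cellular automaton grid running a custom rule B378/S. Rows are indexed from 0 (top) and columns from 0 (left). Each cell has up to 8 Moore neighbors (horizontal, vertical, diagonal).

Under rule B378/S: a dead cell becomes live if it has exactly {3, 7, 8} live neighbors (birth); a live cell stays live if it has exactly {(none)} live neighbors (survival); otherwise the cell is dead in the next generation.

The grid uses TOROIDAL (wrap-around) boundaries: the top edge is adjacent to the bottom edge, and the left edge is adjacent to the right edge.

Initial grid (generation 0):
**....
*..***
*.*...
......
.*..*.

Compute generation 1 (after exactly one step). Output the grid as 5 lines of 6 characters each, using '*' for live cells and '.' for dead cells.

Answer: ..**..
..*...
.*.**.
.*....
*.....

Derivation:
Simulating step by step:
Generation 0 (given above): 10 live cells
Generation 1: 8 live cells
(generation 1 grid is the final answer)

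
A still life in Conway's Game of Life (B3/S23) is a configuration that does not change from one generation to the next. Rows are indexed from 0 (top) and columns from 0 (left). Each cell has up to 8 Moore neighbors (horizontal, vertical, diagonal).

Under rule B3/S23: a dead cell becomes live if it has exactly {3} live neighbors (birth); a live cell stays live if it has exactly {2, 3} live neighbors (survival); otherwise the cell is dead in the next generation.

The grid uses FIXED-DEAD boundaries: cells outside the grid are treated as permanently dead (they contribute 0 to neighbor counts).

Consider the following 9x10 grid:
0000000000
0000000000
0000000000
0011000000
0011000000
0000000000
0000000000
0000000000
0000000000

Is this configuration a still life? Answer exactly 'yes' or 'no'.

Answer: yes

Derivation:
Compute generation 1 and compare to generation 0 (given above):
Generation 1:
0000000000
0000000000
0000000000
0011000000
0011000000
0000000000
0000000000
0000000000
0000000000
The grids are IDENTICAL -> still life.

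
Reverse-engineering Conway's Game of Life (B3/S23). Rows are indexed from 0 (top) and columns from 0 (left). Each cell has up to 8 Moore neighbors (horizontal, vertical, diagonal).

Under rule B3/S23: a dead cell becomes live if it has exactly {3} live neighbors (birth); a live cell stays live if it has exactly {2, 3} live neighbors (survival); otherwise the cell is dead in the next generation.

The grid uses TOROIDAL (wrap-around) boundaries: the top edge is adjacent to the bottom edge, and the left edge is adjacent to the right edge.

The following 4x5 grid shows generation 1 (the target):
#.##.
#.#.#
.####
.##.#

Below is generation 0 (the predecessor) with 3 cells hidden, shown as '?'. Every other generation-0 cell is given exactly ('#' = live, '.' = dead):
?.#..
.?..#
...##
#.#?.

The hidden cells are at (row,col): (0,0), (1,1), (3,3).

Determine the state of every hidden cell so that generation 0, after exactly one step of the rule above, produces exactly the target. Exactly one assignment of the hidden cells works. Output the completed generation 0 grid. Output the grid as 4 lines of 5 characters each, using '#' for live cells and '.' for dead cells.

Answer: ..#..
.#..#
...##
#.#..

Derivation:
Hidden generation-0 cells (in order): (0,0), (1,1), (3,3).
A hidden cell only influences target cells in its own 3x3 neighborhood. Try each of the 2^3 = 8 assignments, step the completed generation 0 forward once under B3/S23, and compare with the target:
  (0,0)=. (1,1)=. (3,3)=. -> step gives (0,0)='.' but target has '#' -> reject
  (0,0)=. (1,1)=. (3,3)=# -> step gives (0,0)='.' but target has '#' -> reject
  (0,0)=. (1,1)=# (3,3)=. -> step reproduces the target at every cell -> ACCEPT
  (0,0)=. (1,1)=# (3,3)=# -> step gives (0,3)='.' but target has '#' -> reject
  (0,0)=# (1,1)=. (3,3)=. -> step gives (0,2)='.' but target has '#' -> reject
  (0,0)=# (1,1)=. (3,3)=# -> step gives (0,3)='.' but target has '#' -> reject
  (0,0)=# (1,1)=# (3,3)=. -> step gives (0,4)='#' but target has '.' -> reject
  (0,0)=# (1,1)=# (3,3)=# -> step gives (0,3)='.' but target has '#' -> reject
Unique solution: (0,0)=dead, (1,1)=live, (3,3)=dead.
Check: live-neighbor counts of every cell in the completed generation 0:
34232
31342
43333
13243
Applying B3/S23 to generation 0 with these counts gives:
#.##.
#.#.#
.####
.##.#
which matches the target exactly.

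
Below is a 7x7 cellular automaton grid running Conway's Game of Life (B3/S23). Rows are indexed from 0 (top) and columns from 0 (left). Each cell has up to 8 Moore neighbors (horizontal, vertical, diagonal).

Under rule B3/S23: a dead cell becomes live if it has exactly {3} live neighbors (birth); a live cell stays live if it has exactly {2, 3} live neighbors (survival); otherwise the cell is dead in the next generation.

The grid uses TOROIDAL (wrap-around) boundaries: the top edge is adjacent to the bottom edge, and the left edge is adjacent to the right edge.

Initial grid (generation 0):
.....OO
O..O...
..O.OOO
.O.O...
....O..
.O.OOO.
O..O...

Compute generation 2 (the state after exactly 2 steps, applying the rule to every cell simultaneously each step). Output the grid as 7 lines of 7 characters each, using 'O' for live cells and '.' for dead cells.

Simulating step by step:
Generation 0 (given above): 17 live cells
Generation 1: 20 live cells
O...O.O
O..O...
OOO.OOO
..OO...
.....O.
..OO.O.
O.OO...
Generation 2: 20 live cells
(generation 2 grid is the final answer)

Answer: O.O.O.O
..OO...
O...OOO
O.OO...
.......
.OOO..O
O.O..O.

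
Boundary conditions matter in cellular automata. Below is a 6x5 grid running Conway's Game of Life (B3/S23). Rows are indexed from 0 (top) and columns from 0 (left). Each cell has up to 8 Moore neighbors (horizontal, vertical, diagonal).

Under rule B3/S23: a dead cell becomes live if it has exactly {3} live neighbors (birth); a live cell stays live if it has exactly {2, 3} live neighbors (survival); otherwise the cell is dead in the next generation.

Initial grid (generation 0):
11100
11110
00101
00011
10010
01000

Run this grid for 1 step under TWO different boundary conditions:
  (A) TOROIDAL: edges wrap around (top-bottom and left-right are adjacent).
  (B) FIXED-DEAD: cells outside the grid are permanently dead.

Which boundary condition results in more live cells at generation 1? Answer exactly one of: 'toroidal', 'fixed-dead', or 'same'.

Answer: fixed-dead

Derivation:
Under TOROIDAL boundary, generation 1:
00011
00000
00000
10100
10110
00001
Population = 8

Under FIXED-DEAD boundary, generation 1:
10010
10000
00001
00101
00111
00000
Population = 9

Comparison: toroidal=8, fixed-dead=9 -> fixed-dead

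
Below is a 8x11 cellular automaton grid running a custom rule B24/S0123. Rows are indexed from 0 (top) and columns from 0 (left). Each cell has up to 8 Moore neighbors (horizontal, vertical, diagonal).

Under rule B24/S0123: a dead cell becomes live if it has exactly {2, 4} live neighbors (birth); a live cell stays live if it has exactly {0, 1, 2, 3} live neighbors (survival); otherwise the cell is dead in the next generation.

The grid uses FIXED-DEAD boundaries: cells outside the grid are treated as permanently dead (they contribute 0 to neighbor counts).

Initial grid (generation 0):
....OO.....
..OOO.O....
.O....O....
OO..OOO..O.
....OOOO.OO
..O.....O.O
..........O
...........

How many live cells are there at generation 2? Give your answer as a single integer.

Simulating step by step:
Generation 0 (given above): 24 live cells
Generation 1: 35 live cells
..OOOOO....
.OOOO.OO...
.OOOO.O....
OOOOO..O.O.
O.O.O..OO.O
..OOO...O.O
..........O
...........
Generation 2: 24 live cells
......O....
O......O...
O.....OO...
O....O.OOOO
O.....OO..O
..O.OO..O.O
..O.O.....O
...........
Population at generation 2: 24

Answer: 24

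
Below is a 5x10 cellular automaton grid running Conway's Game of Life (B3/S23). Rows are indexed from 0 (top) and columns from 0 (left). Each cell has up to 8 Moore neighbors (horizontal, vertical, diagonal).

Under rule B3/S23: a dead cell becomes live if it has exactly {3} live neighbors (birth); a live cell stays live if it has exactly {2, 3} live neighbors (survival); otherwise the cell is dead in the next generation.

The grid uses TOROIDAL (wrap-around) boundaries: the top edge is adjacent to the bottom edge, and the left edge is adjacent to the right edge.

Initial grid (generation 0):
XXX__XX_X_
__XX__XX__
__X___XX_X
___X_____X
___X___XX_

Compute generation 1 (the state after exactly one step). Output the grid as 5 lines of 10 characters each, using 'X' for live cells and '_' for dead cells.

Simulating step by step:
Generation 0 (given above): 19 live cells
Generation 1: 22 live cells
(generation 1 grid is the final answer)

Answer: _X__XX__XX
X__X_____X
__X___XX__
__XX__X__X
XX_XX_XXX_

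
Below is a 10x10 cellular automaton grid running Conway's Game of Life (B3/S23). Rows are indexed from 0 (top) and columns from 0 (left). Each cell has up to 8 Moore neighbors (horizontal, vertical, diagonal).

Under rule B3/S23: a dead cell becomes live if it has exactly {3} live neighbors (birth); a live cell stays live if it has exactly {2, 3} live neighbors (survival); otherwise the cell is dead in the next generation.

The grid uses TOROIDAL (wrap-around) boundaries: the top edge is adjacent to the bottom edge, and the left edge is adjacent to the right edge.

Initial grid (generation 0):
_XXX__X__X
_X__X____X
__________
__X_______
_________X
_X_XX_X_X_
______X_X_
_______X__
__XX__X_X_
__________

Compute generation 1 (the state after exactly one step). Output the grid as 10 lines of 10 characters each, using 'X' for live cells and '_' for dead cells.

Answer: _XXX______
_X_X______
__________
__________
__XX______
_____X__XX
_____XX_X_
______X_X_
_______X__
_X_____X__

Derivation:
Simulating step by step:
Generation 0 (given above): 22 live cells
Generation 1: 18 live cells
(generation 1 grid is the final answer)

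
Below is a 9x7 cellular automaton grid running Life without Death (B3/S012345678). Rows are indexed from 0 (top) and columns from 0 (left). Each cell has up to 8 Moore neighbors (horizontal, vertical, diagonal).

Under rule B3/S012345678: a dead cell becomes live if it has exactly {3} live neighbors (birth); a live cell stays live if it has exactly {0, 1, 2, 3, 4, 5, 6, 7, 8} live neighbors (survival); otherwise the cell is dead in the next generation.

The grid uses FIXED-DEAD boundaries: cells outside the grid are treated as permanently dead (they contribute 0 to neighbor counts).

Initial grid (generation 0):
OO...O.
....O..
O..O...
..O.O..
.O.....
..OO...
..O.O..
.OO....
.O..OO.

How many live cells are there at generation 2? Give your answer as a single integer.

Answer: 35

Derivation:
Simulating step by step:
Generation 0 (given above): 18 live cells
Generation 1: 27 live cells
OO...O.
OO..O..
O..OO..
.OOOO..
.O.....
.OOO...
..O.O..
.OO.OO.
.OO.OO.
Generation 2: 35 live cells
OO...O.
OOOOOO.
O..OOO.
OOOOO..
OO..O..
.OOO...
..O.OO.
.OO.OO.
.OO.OO.
Population at generation 2: 35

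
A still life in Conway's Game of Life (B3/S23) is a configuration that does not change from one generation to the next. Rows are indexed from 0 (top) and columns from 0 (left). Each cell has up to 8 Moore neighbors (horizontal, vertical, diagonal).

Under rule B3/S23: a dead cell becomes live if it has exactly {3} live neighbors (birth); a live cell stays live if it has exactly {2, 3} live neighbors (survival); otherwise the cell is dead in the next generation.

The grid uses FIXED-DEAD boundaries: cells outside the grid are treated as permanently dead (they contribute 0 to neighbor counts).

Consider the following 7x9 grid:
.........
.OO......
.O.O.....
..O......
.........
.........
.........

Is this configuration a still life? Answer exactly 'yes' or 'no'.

Compute generation 1 and compare to generation 0 (given above):
Generation 1:
.........
.OO......
.O.O.....
..O......
.........
.........
.........
The grids are IDENTICAL -> still life.

Answer: yes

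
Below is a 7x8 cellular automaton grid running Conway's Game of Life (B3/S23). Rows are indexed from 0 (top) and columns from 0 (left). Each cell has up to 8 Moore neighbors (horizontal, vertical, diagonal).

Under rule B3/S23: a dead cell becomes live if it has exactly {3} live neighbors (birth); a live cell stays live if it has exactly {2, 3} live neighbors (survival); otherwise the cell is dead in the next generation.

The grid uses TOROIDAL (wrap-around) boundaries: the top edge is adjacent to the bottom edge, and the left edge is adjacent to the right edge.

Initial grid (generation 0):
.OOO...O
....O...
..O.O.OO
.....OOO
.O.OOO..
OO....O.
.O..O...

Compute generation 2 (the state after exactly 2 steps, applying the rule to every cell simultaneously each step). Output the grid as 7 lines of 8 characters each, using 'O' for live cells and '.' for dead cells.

Simulating step by step:
Generation 0 (given above): 21 live cells
Generation 1: 25 live cells
OOOOO...
OO..OOOO
...OO..O
O.O....O
.OO.O...
OO.O....
...O...O
Generation 2: 14 live cells
(generation 2 grid is the final answer)

Answer: ........
......O.
..OOO...
O.O.O..O
.......O
OO.OO...
.......O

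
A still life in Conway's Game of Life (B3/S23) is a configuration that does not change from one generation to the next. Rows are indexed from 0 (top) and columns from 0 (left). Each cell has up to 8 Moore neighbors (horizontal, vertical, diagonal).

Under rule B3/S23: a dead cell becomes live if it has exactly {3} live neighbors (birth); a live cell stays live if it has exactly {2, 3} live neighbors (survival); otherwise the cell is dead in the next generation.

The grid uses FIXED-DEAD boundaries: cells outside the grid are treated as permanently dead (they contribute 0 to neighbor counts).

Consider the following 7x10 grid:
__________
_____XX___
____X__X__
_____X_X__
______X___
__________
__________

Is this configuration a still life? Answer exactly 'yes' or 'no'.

Answer: yes

Derivation:
Compute generation 1 and compare to generation 0 (given above):
Generation 1:
__________
_____XX___
____X__X__
_____X_X__
______X___
__________
__________
The grids are IDENTICAL -> still life.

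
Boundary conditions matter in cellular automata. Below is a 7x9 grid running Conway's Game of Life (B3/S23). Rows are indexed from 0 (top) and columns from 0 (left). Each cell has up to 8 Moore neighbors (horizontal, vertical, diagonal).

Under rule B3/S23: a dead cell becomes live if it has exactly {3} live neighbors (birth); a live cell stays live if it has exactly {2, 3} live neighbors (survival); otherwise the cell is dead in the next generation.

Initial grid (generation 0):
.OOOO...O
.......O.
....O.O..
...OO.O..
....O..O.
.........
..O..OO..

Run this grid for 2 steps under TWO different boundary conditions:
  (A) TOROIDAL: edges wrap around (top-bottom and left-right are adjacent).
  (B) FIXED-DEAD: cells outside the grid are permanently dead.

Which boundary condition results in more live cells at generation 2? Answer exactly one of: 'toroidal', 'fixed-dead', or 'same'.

Answer: fixed-dead

Derivation:
Under TOROIDAL boundary, generation 2:
.......O.
.O......O
..O.....O
..O....O.
...O...O.
..O...O..
.O.....O.
Population = 13

Under FIXED-DEAD boundary, generation 2:
..OOO....
..O..O.O.
..O.....O
..O....O.
...O...O.
.....OO..
.........
Population = 14

Comparison: toroidal=13, fixed-dead=14 -> fixed-dead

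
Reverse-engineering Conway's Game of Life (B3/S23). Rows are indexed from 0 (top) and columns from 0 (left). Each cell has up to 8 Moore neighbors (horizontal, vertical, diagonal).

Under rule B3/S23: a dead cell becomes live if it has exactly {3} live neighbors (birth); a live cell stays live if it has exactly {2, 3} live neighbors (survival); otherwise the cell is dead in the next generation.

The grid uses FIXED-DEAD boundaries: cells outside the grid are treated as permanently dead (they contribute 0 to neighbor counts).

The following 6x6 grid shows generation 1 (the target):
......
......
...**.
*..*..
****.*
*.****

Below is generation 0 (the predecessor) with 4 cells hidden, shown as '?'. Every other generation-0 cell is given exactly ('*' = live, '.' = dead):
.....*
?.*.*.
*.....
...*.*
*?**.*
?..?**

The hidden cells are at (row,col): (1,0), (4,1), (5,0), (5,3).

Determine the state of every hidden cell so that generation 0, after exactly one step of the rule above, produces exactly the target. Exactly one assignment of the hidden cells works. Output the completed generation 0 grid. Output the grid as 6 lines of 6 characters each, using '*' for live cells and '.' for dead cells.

Answer: .....*
..*.*.
*.....
...*.*
****.*
*...**

Derivation:
Hidden generation-0 cells (in order): (1,0), (4,1), (5,0), (5,3).
A hidden cell only influences target cells in its own 3x3 neighborhood. Try each of the 2^4 = 16 assignments, step the completed generation 0 forward once under B3/S23, and compare with the target:
  (1,0)=. (4,1)=. (5,0)=. (5,3)=. -> step gives (3,0)='.' but target has '*' -> reject
  (1,0)=. (4,1)=. (5,0)=. (5,3)=* -> step gives (3,0)='.' but target has '*' -> reject
  (1,0)=. (4,1)=. (5,0)=* (5,3)=. -> step gives (3,0)='.' but target has '*' -> reject
  (1,0)=. (4,1)=. (5,0)=* (5,3)=* -> step gives (3,0)='.' but target has '*' -> reject
  (1,0)=. (4,1)=* (5,0)=. (5,3)=. -> step gives (4,0)='.' but target has '*' -> reject
  (1,0)=. (4,1)=* (5,0)=. (5,3)=* -> step gives (4,0)='.' but target has '*' -> reject
  (1,0)=. (4,1)=* (5,0)=* (5,3)=. -> step reproduces the target at every cell -> ACCEPT
  (1,0)=. (4,1)=* (5,0)=* (5,3)=* -> step gives (4,2)='.' but target has '*' -> reject
  (1,0)=* (4,1)=. (5,0)=. (5,3)=. -> step gives (1,1)='*' but target has '.' -> reject
  (1,0)=* (4,1)=. (5,0)=. (5,3)=* -> step gives (1,1)='*' but target has '.' -> reject
  (1,0)=* (4,1)=. (5,0)=* (5,3)=. -> step gives (1,1)='*' but target has '.' -> reject
  (1,0)=* (4,1)=. (5,0)=* (5,3)=* -> step gives (1,1)='*' but target has '.' -> reject
  (1,0)=* (4,1)=* (5,0)=. (5,3)=. -> step gives (1,1)='*' but target has '.' -> reject
  (1,0)=* (4,1)=* (5,0)=. (5,3)=* -> step gives (1,1)='*' but target has '.' -> reject
  (1,0)=* (4,1)=* (5,0)=* (5,3)=. -> step gives (1,1)='*' but target has '.' -> reject
  (1,0)=* (4,1)=* (5,0)=* (5,3)=* -> step gives (1,1)='*' but target has '.' -> reject
Unique solution: (1,0)=dead, (4,1)=live, (5,0)=live, (5,3)=dead.
Check: live-neighbor counts of every cell in the completed generation 0:
011221
120212
022332
344241
233363
243332
Applying B3/S23 to generation 0 with these counts gives:
......
......
...**.
*..*..
****.*
*.****
which matches the target exactly.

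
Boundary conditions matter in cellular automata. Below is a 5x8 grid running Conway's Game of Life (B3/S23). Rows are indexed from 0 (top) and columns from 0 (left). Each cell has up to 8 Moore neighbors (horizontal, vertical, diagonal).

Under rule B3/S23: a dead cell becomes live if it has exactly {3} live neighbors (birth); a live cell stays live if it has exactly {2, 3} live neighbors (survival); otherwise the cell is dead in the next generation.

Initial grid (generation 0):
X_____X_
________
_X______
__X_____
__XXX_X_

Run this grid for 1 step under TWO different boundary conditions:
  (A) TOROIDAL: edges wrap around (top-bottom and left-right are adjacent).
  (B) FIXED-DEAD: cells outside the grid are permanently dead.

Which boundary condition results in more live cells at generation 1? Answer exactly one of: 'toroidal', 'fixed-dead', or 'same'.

Under TOROIDAL boundary, generation 1:
___X_X_X
________
________
_XX_____
_XXX_X_X
Population = 10

Under FIXED-DEAD boundary, generation 1:
________
________
________
_XX_____
__XX____
Population = 4

Comparison: toroidal=10, fixed-dead=4 -> toroidal

Answer: toroidal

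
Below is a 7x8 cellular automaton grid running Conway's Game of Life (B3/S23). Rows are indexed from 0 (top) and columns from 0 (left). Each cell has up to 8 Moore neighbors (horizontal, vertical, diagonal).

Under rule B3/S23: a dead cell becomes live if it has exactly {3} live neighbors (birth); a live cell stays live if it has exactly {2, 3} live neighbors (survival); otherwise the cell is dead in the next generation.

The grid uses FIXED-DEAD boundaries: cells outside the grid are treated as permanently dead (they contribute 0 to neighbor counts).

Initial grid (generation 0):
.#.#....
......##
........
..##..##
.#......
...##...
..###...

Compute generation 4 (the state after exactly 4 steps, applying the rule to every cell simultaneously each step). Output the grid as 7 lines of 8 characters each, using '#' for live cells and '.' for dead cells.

Simulating step by step:
Generation 0 (given above): 14 live cells
Generation 1: 5 live cells
........
........
........
..#.....
....#...
....#...
..#.#...
Generation 2: 4 live cells
........
........
........
........
...#....
....##..
...#....
Generation 3: 4 live cells
........
........
........
........
....#...
...##...
....#...
Generation 4: 7 live cells
(generation 4 grid is the final answer)

Answer: ........
........
........
........
...##...
...###..
...##...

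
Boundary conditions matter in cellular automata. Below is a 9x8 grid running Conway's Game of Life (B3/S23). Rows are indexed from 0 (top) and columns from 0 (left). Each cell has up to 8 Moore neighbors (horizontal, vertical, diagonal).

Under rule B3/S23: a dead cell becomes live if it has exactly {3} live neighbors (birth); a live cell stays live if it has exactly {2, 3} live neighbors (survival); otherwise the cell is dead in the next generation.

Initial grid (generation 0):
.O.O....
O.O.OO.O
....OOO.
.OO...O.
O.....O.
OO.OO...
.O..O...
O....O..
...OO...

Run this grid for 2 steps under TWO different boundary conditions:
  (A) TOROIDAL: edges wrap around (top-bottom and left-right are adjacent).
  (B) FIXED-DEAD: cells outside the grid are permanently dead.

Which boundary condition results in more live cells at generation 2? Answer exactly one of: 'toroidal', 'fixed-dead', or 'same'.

Under TOROIDAL boundary, generation 2:
....O..O
..OO...O
..OO....
OOOOOO.O
...O.O..
.......O
........
.O...O..
.OOO.O..
Population = 23

Under FIXED-DEAD boundary, generation 2:
.O.O....
....O...
..OO..OO
.OOOOOOO
O..O.O..
O.....O.
O.....O.
.....O..
....O...
Population = 23

Comparison: toroidal=23, fixed-dead=23 -> same

Answer: same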